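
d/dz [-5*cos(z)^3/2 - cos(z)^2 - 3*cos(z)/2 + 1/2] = (15*cos(z)^2 + 4*cos(z) + 3)*sin(z)/2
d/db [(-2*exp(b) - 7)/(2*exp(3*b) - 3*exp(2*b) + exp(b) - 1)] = ((2*exp(b) + 7)*(6*exp(2*b) - 6*exp(b) + 1) - 4*exp(3*b) + 6*exp(2*b) - 2*exp(b) + 2)*exp(b)/(2*exp(3*b) - 3*exp(2*b) + exp(b) - 1)^2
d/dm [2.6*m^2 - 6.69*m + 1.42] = 5.2*m - 6.69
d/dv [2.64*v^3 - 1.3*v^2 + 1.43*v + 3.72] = 7.92*v^2 - 2.6*v + 1.43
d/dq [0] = 0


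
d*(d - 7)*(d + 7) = d^3 - 49*d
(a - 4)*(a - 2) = a^2 - 6*a + 8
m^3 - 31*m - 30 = (m - 6)*(m + 1)*(m + 5)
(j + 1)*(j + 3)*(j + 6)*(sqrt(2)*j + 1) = sqrt(2)*j^4 + j^3 + 10*sqrt(2)*j^3 + 10*j^2 + 27*sqrt(2)*j^2 + 18*sqrt(2)*j + 27*j + 18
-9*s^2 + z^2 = (-3*s + z)*(3*s + z)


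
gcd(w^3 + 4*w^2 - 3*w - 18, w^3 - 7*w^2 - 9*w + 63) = w + 3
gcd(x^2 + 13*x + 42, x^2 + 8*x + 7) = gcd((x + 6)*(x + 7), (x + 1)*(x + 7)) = x + 7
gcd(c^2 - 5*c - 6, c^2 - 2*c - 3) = c + 1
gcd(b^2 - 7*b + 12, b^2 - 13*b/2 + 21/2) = b - 3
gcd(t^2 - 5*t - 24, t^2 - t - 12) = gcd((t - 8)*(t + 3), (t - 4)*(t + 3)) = t + 3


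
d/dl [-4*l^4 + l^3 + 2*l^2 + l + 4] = -16*l^3 + 3*l^2 + 4*l + 1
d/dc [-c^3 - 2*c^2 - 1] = c*(-3*c - 4)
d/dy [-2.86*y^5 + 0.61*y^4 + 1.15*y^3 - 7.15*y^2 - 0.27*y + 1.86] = -14.3*y^4 + 2.44*y^3 + 3.45*y^2 - 14.3*y - 0.27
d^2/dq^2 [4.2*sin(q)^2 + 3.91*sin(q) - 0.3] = -3.91*sin(q) + 8.4*cos(2*q)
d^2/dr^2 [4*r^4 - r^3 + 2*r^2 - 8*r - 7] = 48*r^2 - 6*r + 4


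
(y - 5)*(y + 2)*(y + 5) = y^3 + 2*y^2 - 25*y - 50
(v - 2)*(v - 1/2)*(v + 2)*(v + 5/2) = v^4 + 2*v^3 - 21*v^2/4 - 8*v + 5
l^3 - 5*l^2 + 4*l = l*(l - 4)*(l - 1)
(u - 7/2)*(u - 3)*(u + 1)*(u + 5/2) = u^4 - 3*u^3 - 39*u^2/4 + 41*u/2 + 105/4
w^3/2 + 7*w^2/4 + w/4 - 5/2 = (w/2 + 1)*(w - 1)*(w + 5/2)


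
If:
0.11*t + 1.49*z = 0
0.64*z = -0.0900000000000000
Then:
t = 1.90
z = -0.14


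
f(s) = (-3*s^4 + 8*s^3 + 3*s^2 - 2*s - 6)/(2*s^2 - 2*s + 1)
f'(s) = (2 - 4*s)*(-3*s^4 + 8*s^3 + 3*s^2 - 2*s - 6)/(2*s^2 - 2*s + 1)^2 + (-12*s^3 + 24*s^2 + 6*s - 2)/(2*s^2 - 2*s + 1) = 2*(-6*s^5 + 17*s^4 - 22*s^3 + 11*s^2 + 15*s - 7)/(4*s^4 - 8*s^3 + 8*s^2 - 4*s + 1)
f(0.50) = -10.88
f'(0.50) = 11.00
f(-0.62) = -1.98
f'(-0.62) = -0.83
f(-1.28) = -3.42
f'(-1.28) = 4.46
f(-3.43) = -22.36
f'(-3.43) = 12.50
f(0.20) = -9.15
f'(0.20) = -16.05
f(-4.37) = -35.50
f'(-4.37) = 15.44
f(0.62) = -8.74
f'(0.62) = 23.23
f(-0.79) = -2.00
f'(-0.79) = 1.00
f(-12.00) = -241.48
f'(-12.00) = 38.48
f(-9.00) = -139.56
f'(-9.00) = 29.46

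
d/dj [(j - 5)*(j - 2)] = 2*j - 7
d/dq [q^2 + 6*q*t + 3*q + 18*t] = 2*q + 6*t + 3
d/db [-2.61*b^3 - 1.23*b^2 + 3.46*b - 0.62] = -7.83*b^2 - 2.46*b + 3.46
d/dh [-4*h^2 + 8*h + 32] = 8 - 8*h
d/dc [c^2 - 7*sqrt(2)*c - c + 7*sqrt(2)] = 2*c - 7*sqrt(2) - 1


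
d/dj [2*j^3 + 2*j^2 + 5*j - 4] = 6*j^2 + 4*j + 5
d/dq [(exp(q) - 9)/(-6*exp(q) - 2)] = -14*exp(q)/(3*exp(q) + 1)^2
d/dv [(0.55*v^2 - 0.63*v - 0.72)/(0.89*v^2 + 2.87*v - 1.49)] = (2.1392*v^2 - 0.3574*v + 3.0051)/(0.7921*v^4 + 5.1086*v^3 + 5.5847*v^2 - 8.5526*v + 2.2201)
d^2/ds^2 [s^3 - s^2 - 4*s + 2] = 6*s - 2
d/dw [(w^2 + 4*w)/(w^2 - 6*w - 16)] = 2*(-5*w^2 - 16*w - 32)/(w^4 - 12*w^3 + 4*w^2 + 192*w + 256)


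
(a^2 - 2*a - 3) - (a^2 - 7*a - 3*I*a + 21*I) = 5*a + 3*I*a - 3 - 21*I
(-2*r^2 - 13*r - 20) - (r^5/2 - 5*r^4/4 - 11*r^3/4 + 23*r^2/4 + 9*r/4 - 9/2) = -r^5/2 + 5*r^4/4 + 11*r^3/4 - 31*r^2/4 - 61*r/4 - 31/2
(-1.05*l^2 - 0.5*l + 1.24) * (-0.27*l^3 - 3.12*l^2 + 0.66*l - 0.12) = 0.2835*l^5 + 3.411*l^4 + 0.5322*l^3 - 4.0728*l^2 + 0.8784*l - 0.1488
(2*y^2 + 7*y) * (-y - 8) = -2*y^3 - 23*y^2 - 56*y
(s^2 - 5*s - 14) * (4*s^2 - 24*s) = 4*s^4 - 44*s^3 + 64*s^2 + 336*s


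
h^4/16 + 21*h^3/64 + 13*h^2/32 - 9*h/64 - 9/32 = (h/4 + 1/4)*(h/4 + 1/2)*(h - 3/4)*(h + 3)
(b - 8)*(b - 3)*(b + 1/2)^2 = b^4 - 10*b^3 + 53*b^2/4 + 85*b/4 + 6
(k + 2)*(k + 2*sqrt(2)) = k^2 + 2*k + 2*sqrt(2)*k + 4*sqrt(2)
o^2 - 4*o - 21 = (o - 7)*(o + 3)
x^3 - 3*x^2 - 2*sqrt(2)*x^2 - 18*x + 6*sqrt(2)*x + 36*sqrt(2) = (x - 6)*(x + 3)*(x - 2*sqrt(2))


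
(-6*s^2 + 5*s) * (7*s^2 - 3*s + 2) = -42*s^4 + 53*s^3 - 27*s^2 + 10*s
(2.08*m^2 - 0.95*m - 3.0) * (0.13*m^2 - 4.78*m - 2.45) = 0.2704*m^4 - 10.0659*m^3 - 0.945*m^2 + 16.6675*m + 7.35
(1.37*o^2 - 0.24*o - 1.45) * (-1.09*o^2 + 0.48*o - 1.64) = -1.4933*o^4 + 0.9192*o^3 - 0.7815*o^2 - 0.3024*o + 2.378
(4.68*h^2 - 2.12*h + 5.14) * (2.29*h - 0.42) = 10.7172*h^3 - 6.8204*h^2 + 12.661*h - 2.1588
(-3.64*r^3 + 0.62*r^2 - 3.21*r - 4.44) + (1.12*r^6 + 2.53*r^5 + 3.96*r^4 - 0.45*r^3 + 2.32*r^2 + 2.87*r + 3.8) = 1.12*r^6 + 2.53*r^5 + 3.96*r^4 - 4.09*r^3 + 2.94*r^2 - 0.34*r - 0.640000000000001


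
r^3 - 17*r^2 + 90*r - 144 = (r - 8)*(r - 6)*(r - 3)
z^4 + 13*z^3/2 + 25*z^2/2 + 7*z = z*(z + 1)*(z + 2)*(z + 7/2)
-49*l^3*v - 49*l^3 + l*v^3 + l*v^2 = (-7*l + v)*(7*l + v)*(l*v + l)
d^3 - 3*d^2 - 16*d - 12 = (d - 6)*(d + 1)*(d + 2)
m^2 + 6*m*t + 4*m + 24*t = (m + 4)*(m + 6*t)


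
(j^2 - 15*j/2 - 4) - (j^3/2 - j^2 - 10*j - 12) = -j^3/2 + 2*j^2 + 5*j/2 + 8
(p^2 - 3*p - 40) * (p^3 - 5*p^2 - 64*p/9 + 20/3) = p^5 - 8*p^4 - 289*p^3/9 + 228*p^2 + 2380*p/9 - 800/3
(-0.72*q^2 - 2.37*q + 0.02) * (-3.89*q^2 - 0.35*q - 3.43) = 2.8008*q^4 + 9.4713*q^3 + 3.2213*q^2 + 8.1221*q - 0.0686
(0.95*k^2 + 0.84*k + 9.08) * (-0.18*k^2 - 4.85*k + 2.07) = -0.171*k^4 - 4.7587*k^3 - 3.7419*k^2 - 42.2992*k + 18.7956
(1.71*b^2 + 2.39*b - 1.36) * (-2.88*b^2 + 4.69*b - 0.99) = -4.9248*b^4 + 1.1367*b^3 + 13.433*b^2 - 8.7445*b + 1.3464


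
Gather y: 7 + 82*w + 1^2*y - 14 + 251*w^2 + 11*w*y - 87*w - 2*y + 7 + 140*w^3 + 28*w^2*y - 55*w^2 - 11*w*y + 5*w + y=140*w^3 + 28*w^2*y + 196*w^2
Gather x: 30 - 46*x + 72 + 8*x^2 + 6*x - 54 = 8*x^2 - 40*x + 48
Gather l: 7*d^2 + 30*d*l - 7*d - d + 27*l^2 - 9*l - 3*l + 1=7*d^2 - 8*d + 27*l^2 + l*(30*d - 12) + 1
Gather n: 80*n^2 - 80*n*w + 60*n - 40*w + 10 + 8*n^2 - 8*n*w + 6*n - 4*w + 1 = 88*n^2 + n*(66 - 88*w) - 44*w + 11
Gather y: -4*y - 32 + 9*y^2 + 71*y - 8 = 9*y^2 + 67*y - 40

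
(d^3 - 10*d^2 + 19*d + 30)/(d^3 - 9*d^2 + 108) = (d^2 - 4*d - 5)/(d^2 - 3*d - 18)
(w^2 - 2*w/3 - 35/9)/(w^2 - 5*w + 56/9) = (3*w + 5)/(3*w - 8)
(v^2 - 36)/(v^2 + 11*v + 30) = (v - 6)/(v + 5)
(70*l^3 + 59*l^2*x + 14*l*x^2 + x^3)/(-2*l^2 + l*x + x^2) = (35*l^2 + 12*l*x + x^2)/(-l + x)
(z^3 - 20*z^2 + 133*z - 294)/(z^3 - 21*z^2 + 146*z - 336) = (z - 7)/(z - 8)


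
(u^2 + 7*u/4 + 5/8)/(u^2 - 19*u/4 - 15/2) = (u + 1/2)/(u - 6)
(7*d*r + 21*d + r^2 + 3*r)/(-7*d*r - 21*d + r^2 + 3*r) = (7*d + r)/(-7*d + r)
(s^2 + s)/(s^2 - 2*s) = (s + 1)/(s - 2)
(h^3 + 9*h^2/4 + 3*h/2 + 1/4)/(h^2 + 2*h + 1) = h + 1/4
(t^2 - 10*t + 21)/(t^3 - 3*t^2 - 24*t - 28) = (t - 3)/(t^2 + 4*t + 4)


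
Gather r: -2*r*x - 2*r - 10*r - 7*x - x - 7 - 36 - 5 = r*(-2*x - 12) - 8*x - 48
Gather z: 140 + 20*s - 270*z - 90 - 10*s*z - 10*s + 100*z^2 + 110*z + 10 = 10*s + 100*z^2 + z*(-10*s - 160) + 60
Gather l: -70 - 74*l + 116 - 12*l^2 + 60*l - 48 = -12*l^2 - 14*l - 2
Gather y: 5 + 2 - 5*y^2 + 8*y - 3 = -5*y^2 + 8*y + 4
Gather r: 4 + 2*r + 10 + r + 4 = 3*r + 18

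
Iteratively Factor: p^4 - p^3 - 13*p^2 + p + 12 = (p + 1)*(p^3 - 2*p^2 - 11*p + 12) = (p + 1)*(p + 3)*(p^2 - 5*p + 4) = (p - 4)*(p + 1)*(p + 3)*(p - 1)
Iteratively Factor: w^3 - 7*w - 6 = (w - 3)*(w^2 + 3*w + 2) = (w - 3)*(w + 1)*(w + 2)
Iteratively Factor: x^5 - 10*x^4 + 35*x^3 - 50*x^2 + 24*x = (x - 4)*(x^4 - 6*x^3 + 11*x^2 - 6*x) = (x - 4)*(x - 2)*(x^3 - 4*x^2 + 3*x) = (x - 4)*(x - 3)*(x - 2)*(x^2 - x) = (x - 4)*(x - 3)*(x - 2)*(x - 1)*(x)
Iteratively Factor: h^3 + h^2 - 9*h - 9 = (h + 3)*(h^2 - 2*h - 3) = (h - 3)*(h + 3)*(h + 1)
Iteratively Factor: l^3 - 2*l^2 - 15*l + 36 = (l - 3)*(l^2 + l - 12) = (l - 3)*(l + 4)*(l - 3)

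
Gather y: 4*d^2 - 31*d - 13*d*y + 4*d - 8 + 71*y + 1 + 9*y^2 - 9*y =4*d^2 - 27*d + 9*y^2 + y*(62 - 13*d) - 7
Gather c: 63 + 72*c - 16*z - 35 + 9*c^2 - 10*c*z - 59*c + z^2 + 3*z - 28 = 9*c^2 + c*(13 - 10*z) + z^2 - 13*z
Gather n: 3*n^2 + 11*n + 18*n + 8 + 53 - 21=3*n^2 + 29*n + 40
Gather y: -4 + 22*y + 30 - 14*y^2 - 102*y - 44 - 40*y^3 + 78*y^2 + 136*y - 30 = -40*y^3 + 64*y^2 + 56*y - 48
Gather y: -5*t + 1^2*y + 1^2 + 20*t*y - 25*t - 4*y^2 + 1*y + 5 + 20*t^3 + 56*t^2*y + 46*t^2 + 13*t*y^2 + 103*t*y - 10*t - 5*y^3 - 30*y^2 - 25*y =20*t^3 + 46*t^2 - 40*t - 5*y^3 + y^2*(13*t - 34) + y*(56*t^2 + 123*t - 23) + 6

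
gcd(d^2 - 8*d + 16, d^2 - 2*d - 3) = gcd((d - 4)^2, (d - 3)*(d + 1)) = 1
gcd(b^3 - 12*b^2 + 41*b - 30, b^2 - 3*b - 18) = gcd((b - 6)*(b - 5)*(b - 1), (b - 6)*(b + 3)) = b - 6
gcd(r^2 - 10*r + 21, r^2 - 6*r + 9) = r - 3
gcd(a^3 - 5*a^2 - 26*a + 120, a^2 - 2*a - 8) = a - 4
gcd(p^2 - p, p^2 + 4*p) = p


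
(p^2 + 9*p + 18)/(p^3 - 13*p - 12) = (p + 6)/(p^2 - 3*p - 4)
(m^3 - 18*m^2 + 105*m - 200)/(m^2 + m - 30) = (m^2 - 13*m + 40)/(m + 6)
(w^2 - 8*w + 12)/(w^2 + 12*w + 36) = (w^2 - 8*w + 12)/(w^2 + 12*w + 36)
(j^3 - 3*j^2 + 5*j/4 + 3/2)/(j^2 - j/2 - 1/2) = (j^2 - 7*j/2 + 3)/(j - 1)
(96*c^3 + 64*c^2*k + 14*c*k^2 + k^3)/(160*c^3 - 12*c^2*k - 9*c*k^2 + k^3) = (24*c^2 + 10*c*k + k^2)/(40*c^2 - 13*c*k + k^2)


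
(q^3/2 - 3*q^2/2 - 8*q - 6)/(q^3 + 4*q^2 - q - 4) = (q^2 - 4*q - 12)/(2*(q^2 + 3*q - 4))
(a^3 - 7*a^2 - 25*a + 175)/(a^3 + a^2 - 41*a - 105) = (a - 5)/(a + 3)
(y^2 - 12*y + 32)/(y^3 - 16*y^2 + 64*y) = (y - 4)/(y*(y - 8))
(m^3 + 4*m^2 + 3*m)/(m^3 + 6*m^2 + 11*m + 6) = m/(m + 2)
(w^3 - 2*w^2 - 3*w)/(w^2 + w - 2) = w*(w^2 - 2*w - 3)/(w^2 + w - 2)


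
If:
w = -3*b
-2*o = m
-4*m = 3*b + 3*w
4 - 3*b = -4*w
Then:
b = 4/15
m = 2/5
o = -1/5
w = -4/5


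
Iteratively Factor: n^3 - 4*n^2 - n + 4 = (n - 4)*(n^2 - 1) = (n - 4)*(n + 1)*(n - 1)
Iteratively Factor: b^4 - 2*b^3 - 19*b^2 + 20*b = (b)*(b^3 - 2*b^2 - 19*b + 20) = b*(b + 4)*(b^2 - 6*b + 5) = b*(b - 1)*(b + 4)*(b - 5)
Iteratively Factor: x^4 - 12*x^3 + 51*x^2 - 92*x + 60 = (x - 2)*(x^3 - 10*x^2 + 31*x - 30) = (x - 5)*(x - 2)*(x^2 - 5*x + 6) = (x - 5)*(x - 3)*(x - 2)*(x - 2)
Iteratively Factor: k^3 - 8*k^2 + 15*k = (k - 5)*(k^2 - 3*k) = (k - 5)*(k - 3)*(k)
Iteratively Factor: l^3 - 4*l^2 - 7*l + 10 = (l - 5)*(l^2 + l - 2) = (l - 5)*(l - 1)*(l + 2)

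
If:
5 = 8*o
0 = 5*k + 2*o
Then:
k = -1/4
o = 5/8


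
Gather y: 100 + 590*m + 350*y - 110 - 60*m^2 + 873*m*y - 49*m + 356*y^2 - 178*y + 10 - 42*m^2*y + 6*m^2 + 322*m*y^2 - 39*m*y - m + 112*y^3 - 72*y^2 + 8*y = -54*m^2 + 540*m + 112*y^3 + y^2*(322*m + 284) + y*(-42*m^2 + 834*m + 180)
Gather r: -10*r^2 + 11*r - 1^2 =-10*r^2 + 11*r - 1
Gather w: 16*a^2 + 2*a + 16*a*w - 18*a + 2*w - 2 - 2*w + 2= 16*a^2 + 16*a*w - 16*a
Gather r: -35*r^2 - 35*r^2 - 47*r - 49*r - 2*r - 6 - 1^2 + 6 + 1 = -70*r^2 - 98*r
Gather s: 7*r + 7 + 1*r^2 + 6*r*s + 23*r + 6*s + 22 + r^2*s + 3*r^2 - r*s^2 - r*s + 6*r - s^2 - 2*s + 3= 4*r^2 + 36*r + s^2*(-r - 1) + s*(r^2 + 5*r + 4) + 32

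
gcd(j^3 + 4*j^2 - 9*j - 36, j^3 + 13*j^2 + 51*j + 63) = j + 3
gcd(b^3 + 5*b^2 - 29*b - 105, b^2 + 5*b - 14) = b + 7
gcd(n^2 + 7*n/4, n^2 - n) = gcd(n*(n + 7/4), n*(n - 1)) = n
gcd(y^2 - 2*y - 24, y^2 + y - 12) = y + 4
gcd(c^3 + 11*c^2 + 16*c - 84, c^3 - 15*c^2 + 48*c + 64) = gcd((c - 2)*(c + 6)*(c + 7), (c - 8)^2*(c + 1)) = 1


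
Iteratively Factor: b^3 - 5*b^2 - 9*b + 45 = (b - 3)*(b^2 - 2*b - 15) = (b - 3)*(b + 3)*(b - 5)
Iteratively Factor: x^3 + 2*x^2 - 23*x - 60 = (x - 5)*(x^2 + 7*x + 12) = (x - 5)*(x + 4)*(x + 3)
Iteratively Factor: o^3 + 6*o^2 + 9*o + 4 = (o + 1)*(o^2 + 5*o + 4) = (o + 1)*(o + 4)*(o + 1)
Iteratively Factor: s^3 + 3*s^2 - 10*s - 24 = (s + 2)*(s^2 + s - 12) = (s - 3)*(s + 2)*(s + 4)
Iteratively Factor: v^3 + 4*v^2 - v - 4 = (v - 1)*(v^2 + 5*v + 4) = (v - 1)*(v + 4)*(v + 1)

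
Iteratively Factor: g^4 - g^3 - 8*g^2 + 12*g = (g - 2)*(g^3 + g^2 - 6*g) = g*(g - 2)*(g^2 + g - 6) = g*(g - 2)*(g + 3)*(g - 2)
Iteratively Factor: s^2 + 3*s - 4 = (s + 4)*(s - 1)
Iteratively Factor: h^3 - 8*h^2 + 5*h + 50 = (h - 5)*(h^2 - 3*h - 10) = (h - 5)*(h + 2)*(h - 5)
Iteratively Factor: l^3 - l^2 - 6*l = (l + 2)*(l^2 - 3*l) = (l - 3)*(l + 2)*(l)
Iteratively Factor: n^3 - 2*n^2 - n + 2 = (n + 1)*(n^2 - 3*n + 2) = (n - 2)*(n + 1)*(n - 1)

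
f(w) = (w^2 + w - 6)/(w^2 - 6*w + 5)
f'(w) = (6 - 2*w)*(w^2 + w - 6)/(w^2 - 6*w + 5)^2 + (2*w + 1)/(w^2 - 6*w + 5) = (-7*w^2 + 22*w - 31)/(w^4 - 12*w^3 + 46*w^2 - 60*w + 25)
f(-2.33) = -0.12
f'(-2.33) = -0.20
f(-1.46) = -0.34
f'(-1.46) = -0.31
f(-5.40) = 0.27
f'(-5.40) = -0.08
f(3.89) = -4.06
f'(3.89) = -4.99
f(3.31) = -2.12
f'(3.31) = -2.29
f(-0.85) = -0.57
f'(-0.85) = -0.47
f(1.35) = 2.21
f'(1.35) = -8.61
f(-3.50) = 0.07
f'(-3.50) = -0.13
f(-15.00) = 0.64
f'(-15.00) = -0.02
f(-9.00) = 0.47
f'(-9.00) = -0.04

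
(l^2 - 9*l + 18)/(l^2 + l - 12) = (l - 6)/(l + 4)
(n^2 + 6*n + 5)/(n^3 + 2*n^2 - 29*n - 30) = (n + 5)/(n^2 + n - 30)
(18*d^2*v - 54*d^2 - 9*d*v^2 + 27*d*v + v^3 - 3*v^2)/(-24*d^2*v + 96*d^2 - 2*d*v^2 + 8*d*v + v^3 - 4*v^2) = (-3*d*v + 9*d + v^2 - 3*v)/(4*d*v - 16*d + v^2 - 4*v)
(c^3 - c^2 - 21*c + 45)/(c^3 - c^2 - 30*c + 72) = (c^2 + 2*c - 15)/(c^2 + 2*c - 24)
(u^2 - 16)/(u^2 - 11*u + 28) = (u + 4)/(u - 7)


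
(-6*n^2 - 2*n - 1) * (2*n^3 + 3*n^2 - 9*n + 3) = -12*n^5 - 22*n^4 + 46*n^3 - 3*n^2 + 3*n - 3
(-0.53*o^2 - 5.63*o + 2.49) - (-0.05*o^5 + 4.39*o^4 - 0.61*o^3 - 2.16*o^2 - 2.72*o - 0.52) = 0.05*o^5 - 4.39*o^4 + 0.61*o^3 + 1.63*o^2 - 2.91*o + 3.01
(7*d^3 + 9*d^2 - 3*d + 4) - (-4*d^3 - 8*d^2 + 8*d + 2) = 11*d^3 + 17*d^2 - 11*d + 2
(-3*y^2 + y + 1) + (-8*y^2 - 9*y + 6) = -11*y^2 - 8*y + 7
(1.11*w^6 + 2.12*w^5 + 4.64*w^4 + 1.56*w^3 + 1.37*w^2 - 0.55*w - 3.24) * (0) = 0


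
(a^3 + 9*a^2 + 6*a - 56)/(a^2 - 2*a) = a + 11 + 28/a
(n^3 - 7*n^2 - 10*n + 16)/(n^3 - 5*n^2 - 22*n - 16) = (n - 1)/(n + 1)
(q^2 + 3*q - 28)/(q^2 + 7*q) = (q - 4)/q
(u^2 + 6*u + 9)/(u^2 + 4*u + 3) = (u + 3)/(u + 1)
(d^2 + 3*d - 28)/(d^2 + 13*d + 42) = (d - 4)/(d + 6)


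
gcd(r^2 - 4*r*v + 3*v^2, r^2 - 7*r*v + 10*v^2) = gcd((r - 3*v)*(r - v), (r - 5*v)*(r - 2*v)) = 1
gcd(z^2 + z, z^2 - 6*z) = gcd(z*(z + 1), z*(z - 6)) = z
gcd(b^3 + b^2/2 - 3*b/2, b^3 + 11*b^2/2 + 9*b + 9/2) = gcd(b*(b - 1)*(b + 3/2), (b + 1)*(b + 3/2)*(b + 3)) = b + 3/2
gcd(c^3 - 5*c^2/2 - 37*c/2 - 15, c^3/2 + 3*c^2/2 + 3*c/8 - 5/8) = c^2 + 7*c/2 + 5/2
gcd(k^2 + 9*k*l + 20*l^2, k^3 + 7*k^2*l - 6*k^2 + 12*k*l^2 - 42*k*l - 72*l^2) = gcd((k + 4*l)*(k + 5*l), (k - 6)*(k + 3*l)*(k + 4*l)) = k + 4*l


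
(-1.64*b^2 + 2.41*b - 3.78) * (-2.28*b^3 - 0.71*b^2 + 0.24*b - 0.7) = 3.7392*b^5 - 4.3304*b^4 + 6.5137*b^3 + 4.4102*b^2 - 2.5942*b + 2.646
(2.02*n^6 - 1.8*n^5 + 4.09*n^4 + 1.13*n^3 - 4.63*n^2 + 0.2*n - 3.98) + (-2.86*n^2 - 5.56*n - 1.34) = 2.02*n^6 - 1.8*n^5 + 4.09*n^4 + 1.13*n^3 - 7.49*n^2 - 5.36*n - 5.32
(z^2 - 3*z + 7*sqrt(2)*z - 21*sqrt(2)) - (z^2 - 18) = -3*z + 7*sqrt(2)*z - 21*sqrt(2) + 18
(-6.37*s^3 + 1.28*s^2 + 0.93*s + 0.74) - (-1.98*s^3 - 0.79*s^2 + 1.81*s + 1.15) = -4.39*s^3 + 2.07*s^2 - 0.88*s - 0.41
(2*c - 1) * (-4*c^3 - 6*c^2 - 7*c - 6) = -8*c^4 - 8*c^3 - 8*c^2 - 5*c + 6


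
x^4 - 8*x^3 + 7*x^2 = x^2*(x - 7)*(x - 1)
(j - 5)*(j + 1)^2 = j^3 - 3*j^2 - 9*j - 5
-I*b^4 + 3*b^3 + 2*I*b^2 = b^2*(b + 2*I)*(-I*b + 1)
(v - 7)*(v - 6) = v^2 - 13*v + 42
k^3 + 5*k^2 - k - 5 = (k - 1)*(k + 1)*(k + 5)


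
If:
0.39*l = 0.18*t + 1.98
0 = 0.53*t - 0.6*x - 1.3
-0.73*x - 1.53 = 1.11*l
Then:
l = 2.85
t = -4.83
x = -6.43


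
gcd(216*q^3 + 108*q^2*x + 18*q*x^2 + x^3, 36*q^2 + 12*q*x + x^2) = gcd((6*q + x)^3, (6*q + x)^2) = 36*q^2 + 12*q*x + x^2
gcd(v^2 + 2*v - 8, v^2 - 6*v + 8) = v - 2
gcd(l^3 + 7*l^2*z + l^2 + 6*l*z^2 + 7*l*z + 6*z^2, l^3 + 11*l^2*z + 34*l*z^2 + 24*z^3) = l^2 + 7*l*z + 6*z^2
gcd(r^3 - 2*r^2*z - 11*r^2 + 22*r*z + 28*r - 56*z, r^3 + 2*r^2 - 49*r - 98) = r - 7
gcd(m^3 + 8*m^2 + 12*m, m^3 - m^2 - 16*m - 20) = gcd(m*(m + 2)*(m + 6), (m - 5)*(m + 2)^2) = m + 2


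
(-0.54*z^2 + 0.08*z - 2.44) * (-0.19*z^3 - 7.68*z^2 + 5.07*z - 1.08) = 0.1026*z^5 + 4.132*z^4 - 2.8886*z^3 + 19.728*z^2 - 12.4572*z + 2.6352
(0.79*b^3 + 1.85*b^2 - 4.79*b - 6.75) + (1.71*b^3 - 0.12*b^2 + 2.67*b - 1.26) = 2.5*b^3 + 1.73*b^2 - 2.12*b - 8.01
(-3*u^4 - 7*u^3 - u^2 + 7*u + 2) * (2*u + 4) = -6*u^5 - 26*u^4 - 30*u^3 + 10*u^2 + 32*u + 8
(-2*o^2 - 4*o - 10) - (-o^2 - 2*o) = -o^2 - 2*o - 10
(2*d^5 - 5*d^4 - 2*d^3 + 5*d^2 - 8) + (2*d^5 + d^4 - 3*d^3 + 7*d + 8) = 4*d^5 - 4*d^4 - 5*d^3 + 5*d^2 + 7*d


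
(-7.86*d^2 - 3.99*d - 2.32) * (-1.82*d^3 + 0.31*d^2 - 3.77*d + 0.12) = 14.3052*d^5 + 4.8252*d^4 + 32.6177*d^3 + 13.3799*d^2 + 8.2676*d - 0.2784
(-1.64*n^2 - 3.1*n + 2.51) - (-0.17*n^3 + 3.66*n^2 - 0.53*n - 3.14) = 0.17*n^3 - 5.3*n^2 - 2.57*n + 5.65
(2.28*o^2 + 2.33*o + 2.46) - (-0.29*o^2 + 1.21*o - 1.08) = 2.57*o^2 + 1.12*o + 3.54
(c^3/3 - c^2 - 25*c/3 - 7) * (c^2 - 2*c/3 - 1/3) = c^5/3 - 11*c^4/9 - 70*c^3/9 - 10*c^2/9 + 67*c/9 + 7/3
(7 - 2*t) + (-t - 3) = 4 - 3*t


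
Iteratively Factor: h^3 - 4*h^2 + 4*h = (h - 2)*(h^2 - 2*h) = h*(h - 2)*(h - 2)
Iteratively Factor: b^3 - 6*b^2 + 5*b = (b)*(b^2 - 6*b + 5) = b*(b - 1)*(b - 5)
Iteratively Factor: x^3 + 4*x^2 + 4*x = (x + 2)*(x^2 + 2*x) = x*(x + 2)*(x + 2)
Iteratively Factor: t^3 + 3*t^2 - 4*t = (t)*(t^2 + 3*t - 4) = t*(t + 4)*(t - 1)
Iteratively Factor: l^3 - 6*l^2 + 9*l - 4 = (l - 1)*(l^2 - 5*l + 4) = (l - 1)^2*(l - 4)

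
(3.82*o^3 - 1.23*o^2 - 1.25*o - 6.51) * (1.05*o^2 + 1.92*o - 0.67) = 4.011*o^5 + 6.0429*o^4 - 6.2335*o^3 - 8.4114*o^2 - 11.6617*o + 4.3617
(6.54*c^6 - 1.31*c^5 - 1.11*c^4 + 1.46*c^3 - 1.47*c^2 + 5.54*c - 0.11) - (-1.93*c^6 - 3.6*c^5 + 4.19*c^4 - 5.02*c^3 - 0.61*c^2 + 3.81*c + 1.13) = 8.47*c^6 + 2.29*c^5 - 5.3*c^4 + 6.48*c^3 - 0.86*c^2 + 1.73*c - 1.24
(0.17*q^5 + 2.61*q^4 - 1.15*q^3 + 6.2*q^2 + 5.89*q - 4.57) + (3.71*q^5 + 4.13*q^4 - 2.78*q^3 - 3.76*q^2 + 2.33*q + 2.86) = 3.88*q^5 + 6.74*q^4 - 3.93*q^3 + 2.44*q^2 + 8.22*q - 1.71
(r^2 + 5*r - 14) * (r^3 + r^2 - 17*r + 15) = r^5 + 6*r^4 - 26*r^3 - 84*r^2 + 313*r - 210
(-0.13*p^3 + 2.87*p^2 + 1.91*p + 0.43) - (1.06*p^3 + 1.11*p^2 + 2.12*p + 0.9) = -1.19*p^3 + 1.76*p^2 - 0.21*p - 0.47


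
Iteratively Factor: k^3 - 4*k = (k)*(k^2 - 4) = k*(k + 2)*(k - 2)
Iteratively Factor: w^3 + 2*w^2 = (w)*(w^2 + 2*w) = w^2*(w + 2)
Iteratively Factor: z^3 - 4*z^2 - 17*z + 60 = (z + 4)*(z^2 - 8*z + 15) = (z - 5)*(z + 4)*(z - 3)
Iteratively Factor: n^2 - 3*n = (n - 3)*(n)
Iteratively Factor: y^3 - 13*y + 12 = (y - 1)*(y^2 + y - 12) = (y - 3)*(y - 1)*(y + 4)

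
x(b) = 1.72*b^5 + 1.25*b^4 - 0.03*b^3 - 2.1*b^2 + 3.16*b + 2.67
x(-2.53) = -145.36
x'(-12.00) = 169730.20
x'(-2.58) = 308.58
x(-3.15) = -437.55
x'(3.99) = 2482.24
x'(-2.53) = 284.59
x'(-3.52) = 1119.05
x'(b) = 8.6*b^4 + 5.0*b^3 - 0.09*b^2 - 4.2*b + 3.16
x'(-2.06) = 122.59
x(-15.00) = -1243259.73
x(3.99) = 2036.13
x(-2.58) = -160.18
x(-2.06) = -53.79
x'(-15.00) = 418545.91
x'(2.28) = 284.78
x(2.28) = 138.36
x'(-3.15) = 705.94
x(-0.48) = 0.70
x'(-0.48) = 5.06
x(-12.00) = -402356.85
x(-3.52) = -770.75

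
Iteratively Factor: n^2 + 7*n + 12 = (n + 3)*(n + 4)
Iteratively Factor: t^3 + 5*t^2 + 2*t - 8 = (t - 1)*(t^2 + 6*t + 8) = (t - 1)*(t + 4)*(t + 2)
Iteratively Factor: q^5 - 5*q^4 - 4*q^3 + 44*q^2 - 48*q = (q - 4)*(q^4 - q^3 - 8*q^2 + 12*q) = q*(q - 4)*(q^3 - q^2 - 8*q + 12) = q*(q - 4)*(q - 2)*(q^2 + q - 6) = q*(q - 4)*(q - 2)*(q + 3)*(q - 2)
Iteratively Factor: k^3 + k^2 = (k)*(k^2 + k) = k^2*(k + 1)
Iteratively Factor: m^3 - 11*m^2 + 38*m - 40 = (m - 5)*(m^2 - 6*m + 8) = (m - 5)*(m - 2)*(m - 4)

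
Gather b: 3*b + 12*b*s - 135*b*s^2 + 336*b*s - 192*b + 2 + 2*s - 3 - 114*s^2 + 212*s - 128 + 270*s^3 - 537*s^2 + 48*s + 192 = b*(-135*s^2 + 348*s - 189) + 270*s^3 - 651*s^2 + 262*s + 63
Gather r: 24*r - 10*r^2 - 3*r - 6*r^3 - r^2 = -6*r^3 - 11*r^2 + 21*r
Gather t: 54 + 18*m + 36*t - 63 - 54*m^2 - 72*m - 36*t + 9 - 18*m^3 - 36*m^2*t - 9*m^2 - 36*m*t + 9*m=-18*m^3 - 63*m^2 - 45*m + t*(-36*m^2 - 36*m)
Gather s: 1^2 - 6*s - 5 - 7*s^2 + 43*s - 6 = -7*s^2 + 37*s - 10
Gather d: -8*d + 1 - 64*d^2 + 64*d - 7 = -64*d^2 + 56*d - 6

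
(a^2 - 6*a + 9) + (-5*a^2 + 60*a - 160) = -4*a^2 + 54*a - 151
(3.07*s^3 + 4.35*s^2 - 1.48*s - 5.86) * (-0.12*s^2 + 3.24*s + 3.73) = -0.3684*s^5 + 9.4248*s^4 + 25.7227*s^3 + 12.1335*s^2 - 24.5068*s - 21.8578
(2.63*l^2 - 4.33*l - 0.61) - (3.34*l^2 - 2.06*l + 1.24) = -0.71*l^2 - 2.27*l - 1.85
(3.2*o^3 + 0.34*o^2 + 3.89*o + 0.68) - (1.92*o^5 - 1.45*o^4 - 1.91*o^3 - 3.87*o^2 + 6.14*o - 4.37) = -1.92*o^5 + 1.45*o^4 + 5.11*o^3 + 4.21*o^2 - 2.25*o + 5.05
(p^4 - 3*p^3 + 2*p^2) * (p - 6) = p^5 - 9*p^4 + 20*p^3 - 12*p^2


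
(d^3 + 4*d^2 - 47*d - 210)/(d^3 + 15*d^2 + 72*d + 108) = (d^2 - 2*d - 35)/(d^2 + 9*d + 18)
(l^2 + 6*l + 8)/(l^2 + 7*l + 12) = (l + 2)/(l + 3)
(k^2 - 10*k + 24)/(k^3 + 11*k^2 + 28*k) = (k^2 - 10*k + 24)/(k*(k^2 + 11*k + 28))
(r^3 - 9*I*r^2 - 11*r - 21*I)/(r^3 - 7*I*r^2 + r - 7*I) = (r - 3*I)/(r - I)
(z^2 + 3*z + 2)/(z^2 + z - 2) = (z + 1)/(z - 1)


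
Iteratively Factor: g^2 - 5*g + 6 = (g - 2)*(g - 3)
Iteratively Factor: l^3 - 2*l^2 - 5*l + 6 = (l - 3)*(l^2 + l - 2) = (l - 3)*(l + 2)*(l - 1)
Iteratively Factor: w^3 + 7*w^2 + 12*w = (w)*(w^2 + 7*w + 12) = w*(w + 4)*(w + 3)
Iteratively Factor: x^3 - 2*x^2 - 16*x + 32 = (x + 4)*(x^2 - 6*x + 8) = (x - 4)*(x + 4)*(x - 2)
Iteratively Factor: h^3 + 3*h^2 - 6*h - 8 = (h + 1)*(h^2 + 2*h - 8) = (h - 2)*(h + 1)*(h + 4)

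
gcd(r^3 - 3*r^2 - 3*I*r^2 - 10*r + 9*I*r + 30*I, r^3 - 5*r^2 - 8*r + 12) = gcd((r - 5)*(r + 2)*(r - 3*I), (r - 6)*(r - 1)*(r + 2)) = r + 2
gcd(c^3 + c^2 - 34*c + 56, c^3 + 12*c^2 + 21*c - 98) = c^2 + 5*c - 14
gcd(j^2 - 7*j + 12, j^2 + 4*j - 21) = j - 3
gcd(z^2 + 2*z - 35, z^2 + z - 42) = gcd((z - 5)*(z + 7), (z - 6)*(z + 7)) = z + 7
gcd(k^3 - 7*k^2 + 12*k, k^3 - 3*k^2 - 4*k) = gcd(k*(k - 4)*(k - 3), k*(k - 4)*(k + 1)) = k^2 - 4*k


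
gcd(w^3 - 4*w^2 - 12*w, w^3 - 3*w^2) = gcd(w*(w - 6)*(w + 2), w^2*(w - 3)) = w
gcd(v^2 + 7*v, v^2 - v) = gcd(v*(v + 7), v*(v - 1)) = v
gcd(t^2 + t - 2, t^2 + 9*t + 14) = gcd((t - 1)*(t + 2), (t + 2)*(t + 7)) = t + 2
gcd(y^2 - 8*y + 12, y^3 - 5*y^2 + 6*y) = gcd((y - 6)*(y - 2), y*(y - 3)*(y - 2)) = y - 2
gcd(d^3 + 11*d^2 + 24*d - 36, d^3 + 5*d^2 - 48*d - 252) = d^2 + 12*d + 36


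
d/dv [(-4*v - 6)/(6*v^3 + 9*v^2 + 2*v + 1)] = 4*(12*v^3 + 36*v^2 + 27*v + 2)/(36*v^6 + 108*v^5 + 105*v^4 + 48*v^3 + 22*v^2 + 4*v + 1)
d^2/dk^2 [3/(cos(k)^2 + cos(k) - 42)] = 3*(-4*sin(k)^4 + 171*sin(k)^2 - 153*cos(k)/4 - 3*cos(3*k)/4 - 81)/((cos(k) - 6)^3*(cos(k) + 7)^3)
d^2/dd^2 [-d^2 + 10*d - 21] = -2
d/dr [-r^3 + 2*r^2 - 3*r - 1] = -3*r^2 + 4*r - 3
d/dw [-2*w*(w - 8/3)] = 16/3 - 4*w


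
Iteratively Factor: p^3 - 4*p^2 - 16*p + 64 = (p + 4)*(p^2 - 8*p + 16) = (p - 4)*(p + 4)*(p - 4)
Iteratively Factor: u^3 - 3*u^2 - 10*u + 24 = (u - 4)*(u^2 + u - 6) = (u - 4)*(u + 3)*(u - 2)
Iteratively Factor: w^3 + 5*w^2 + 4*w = (w + 4)*(w^2 + w) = (w + 1)*(w + 4)*(w)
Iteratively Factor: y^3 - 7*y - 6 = (y + 1)*(y^2 - y - 6) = (y - 3)*(y + 1)*(y + 2)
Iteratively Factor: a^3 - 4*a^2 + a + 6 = (a + 1)*(a^2 - 5*a + 6) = (a - 3)*(a + 1)*(a - 2)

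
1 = 1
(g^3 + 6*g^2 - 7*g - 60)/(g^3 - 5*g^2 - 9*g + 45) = (g^2 + 9*g + 20)/(g^2 - 2*g - 15)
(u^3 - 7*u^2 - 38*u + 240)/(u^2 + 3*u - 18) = (u^2 - 13*u + 40)/(u - 3)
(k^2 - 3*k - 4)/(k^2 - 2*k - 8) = (k + 1)/(k + 2)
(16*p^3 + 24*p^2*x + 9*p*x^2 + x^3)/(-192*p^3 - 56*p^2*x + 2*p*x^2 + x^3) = (4*p^2 + 5*p*x + x^2)/(-48*p^2 - 2*p*x + x^2)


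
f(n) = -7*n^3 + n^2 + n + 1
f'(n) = -21*n^2 + 2*n + 1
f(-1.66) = 34.12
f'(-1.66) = -60.19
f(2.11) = -58.20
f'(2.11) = -88.27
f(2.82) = -145.21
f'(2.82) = -160.36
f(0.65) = 0.15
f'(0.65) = -6.57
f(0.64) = 0.21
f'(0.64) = -6.32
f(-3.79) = 392.65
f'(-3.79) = -308.23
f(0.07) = 1.07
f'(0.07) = 1.04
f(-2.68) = 140.24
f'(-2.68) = -155.19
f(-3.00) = 196.00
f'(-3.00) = -194.00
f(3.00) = -176.00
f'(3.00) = -182.00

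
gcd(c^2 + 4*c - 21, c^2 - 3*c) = c - 3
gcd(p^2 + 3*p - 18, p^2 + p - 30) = p + 6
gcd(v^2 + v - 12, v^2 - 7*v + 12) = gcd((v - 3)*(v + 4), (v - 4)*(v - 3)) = v - 3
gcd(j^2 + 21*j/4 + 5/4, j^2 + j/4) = j + 1/4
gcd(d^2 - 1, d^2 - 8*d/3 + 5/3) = d - 1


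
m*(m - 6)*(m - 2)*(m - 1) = m^4 - 9*m^3 + 20*m^2 - 12*m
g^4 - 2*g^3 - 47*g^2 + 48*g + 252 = (g - 7)*(g - 3)*(g + 2)*(g + 6)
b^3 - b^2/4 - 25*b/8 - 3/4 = (b - 2)*(b + 1/4)*(b + 3/2)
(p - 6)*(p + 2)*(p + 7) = p^3 + 3*p^2 - 40*p - 84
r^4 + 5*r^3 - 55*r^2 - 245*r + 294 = (r - 7)*(r - 1)*(r + 6)*(r + 7)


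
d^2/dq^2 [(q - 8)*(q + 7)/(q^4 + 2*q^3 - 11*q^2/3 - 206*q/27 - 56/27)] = 486*(243*q^8 - 46035*q^6 - 132453*q^5 + 46476*q^4 + 331409*q^3 - 35616*q^2 - 435288*q - 227920)/(19683*q^12 + 118098*q^11 + 19683*q^10 - 1159110*q^9 - 1996731*q^8 + 2599614*q^7 + 9482913*q^6 + 4482702*q^5 - 10258380*q^4 - 15086168*q^3 - 8060640*q^2 - 1938048*q - 175616)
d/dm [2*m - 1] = 2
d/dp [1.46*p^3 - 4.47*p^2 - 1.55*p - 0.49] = 4.38*p^2 - 8.94*p - 1.55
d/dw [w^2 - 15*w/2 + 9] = 2*w - 15/2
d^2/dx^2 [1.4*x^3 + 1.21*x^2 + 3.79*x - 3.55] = 8.4*x + 2.42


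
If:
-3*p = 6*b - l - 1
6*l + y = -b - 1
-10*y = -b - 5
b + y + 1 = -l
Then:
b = -15/11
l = 0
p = 101/33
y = 4/11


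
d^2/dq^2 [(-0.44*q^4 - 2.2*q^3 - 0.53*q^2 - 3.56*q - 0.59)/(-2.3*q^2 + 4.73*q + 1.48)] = (4.6552*q^6 - 28.72056*q^5 + 50.077896*q^4 + 211.897716*q^3 + 133.521912*q^2 + 63.11106*q - 17.104282)/(12.167*q^6 - 75.0651*q^5 + 130.88541*q^4 - 9.21829700000004*q^3 - 84.221916*q^2 - 31.081776*q - 3.241792)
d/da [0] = 0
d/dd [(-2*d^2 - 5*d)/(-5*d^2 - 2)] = (-25*d^2 + 8*d + 10)/(25*d^4 + 20*d^2 + 4)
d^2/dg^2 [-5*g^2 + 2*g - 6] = -10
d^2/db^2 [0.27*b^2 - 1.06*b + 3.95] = 0.540000000000000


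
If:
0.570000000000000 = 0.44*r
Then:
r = 1.30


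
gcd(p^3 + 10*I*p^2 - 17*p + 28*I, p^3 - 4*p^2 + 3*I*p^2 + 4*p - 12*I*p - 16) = p^2 + 3*I*p + 4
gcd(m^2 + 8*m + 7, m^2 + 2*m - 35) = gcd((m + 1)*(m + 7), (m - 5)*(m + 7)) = m + 7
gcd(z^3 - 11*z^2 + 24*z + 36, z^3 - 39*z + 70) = 1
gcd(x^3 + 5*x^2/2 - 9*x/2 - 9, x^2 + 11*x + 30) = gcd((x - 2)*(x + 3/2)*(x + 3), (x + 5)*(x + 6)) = 1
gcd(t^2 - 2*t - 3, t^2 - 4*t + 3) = t - 3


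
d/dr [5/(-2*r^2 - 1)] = 20*r/(2*r^2 + 1)^2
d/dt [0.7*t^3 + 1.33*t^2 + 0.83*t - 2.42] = 2.1*t^2 + 2.66*t + 0.83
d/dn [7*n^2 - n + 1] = 14*n - 1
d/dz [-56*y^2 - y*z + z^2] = -y + 2*z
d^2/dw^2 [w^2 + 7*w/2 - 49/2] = 2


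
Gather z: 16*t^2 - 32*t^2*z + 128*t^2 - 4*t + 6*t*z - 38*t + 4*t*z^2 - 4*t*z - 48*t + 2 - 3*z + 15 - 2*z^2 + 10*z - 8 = 144*t^2 - 90*t + z^2*(4*t - 2) + z*(-32*t^2 + 2*t + 7) + 9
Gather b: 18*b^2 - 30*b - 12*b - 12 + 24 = 18*b^2 - 42*b + 12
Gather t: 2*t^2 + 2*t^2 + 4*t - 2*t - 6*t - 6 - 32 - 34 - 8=4*t^2 - 4*t - 80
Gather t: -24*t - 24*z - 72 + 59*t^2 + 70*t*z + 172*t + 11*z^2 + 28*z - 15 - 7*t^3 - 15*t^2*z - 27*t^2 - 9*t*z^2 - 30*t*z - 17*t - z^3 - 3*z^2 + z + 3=-7*t^3 + t^2*(32 - 15*z) + t*(-9*z^2 + 40*z + 131) - z^3 + 8*z^2 + 5*z - 84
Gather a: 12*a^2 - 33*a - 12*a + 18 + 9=12*a^2 - 45*a + 27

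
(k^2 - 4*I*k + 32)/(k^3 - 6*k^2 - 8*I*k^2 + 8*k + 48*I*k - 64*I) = (k + 4*I)/(k^2 - 6*k + 8)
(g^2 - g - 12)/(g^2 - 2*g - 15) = (g - 4)/(g - 5)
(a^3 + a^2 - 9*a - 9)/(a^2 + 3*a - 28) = (a^3 + a^2 - 9*a - 9)/(a^2 + 3*a - 28)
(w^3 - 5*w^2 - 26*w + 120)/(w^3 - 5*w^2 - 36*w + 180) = (w^2 + w - 20)/(w^2 + w - 30)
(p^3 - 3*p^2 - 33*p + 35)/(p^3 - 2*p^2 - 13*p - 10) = (-p^3 + 3*p^2 + 33*p - 35)/(-p^3 + 2*p^2 + 13*p + 10)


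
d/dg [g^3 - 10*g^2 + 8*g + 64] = 3*g^2 - 20*g + 8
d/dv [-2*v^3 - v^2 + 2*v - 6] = -6*v^2 - 2*v + 2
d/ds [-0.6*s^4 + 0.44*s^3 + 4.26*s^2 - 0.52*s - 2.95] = -2.4*s^3 + 1.32*s^2 + 8.52*s - 0.52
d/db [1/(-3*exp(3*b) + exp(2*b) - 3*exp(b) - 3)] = (9*exp(2*b) - 2*exp(b) + 3)*exp(b)/(3*exp(3*b) - exp(2*b) + 3*exp(b) + 3)^2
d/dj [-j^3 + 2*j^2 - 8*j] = -3*j^2 + 4*j - 8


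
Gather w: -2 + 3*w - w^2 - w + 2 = -w^2 + 2*w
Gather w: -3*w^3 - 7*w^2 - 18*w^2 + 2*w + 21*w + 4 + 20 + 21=-3*w^3 - 25*w^2 + 23*w + 45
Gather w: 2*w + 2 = 2*w + 2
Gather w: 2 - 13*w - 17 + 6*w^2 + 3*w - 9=6*w^2 - 10*w - 24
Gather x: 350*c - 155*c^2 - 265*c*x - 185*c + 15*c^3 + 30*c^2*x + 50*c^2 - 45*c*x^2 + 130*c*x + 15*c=15*c^3 - 105*c^2 - 45*c*x^2 + 180*c + x*(30*c^2 - 135*c)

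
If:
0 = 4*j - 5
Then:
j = 5/4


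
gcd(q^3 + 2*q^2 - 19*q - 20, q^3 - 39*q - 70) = q + 5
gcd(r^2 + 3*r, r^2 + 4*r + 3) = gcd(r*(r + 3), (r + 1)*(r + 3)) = r + 3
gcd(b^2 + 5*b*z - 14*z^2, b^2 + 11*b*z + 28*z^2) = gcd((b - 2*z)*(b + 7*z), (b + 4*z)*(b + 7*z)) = b + 7*z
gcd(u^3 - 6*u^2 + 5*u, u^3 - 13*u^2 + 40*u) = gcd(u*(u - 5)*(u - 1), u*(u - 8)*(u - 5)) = u^2 - 5*u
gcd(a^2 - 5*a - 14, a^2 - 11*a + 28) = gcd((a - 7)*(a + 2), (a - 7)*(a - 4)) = a - 7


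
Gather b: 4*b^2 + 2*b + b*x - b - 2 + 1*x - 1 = 4*b^2 + b*(x + 1) + x - 3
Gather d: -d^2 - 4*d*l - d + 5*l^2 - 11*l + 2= -d^2 + d*(-4*l - 1) + 5*l^2 - 11*l + 2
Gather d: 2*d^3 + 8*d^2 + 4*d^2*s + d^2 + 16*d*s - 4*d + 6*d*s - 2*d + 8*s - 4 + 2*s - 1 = 2*d^3 + d^2*(4*s + 9) + d*(22*s - 6) + 10*s - 5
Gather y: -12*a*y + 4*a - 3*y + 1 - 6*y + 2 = 4*a + y*(-12*a - 9) + 3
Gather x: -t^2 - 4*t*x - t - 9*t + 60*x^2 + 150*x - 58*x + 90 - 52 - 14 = -t^2 - 10*t + 60*x^2 + x*(92 - 4*t) + 24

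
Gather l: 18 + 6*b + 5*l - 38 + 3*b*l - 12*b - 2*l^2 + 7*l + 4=-6*b - 2*l^2 + l*(3*b + 12) - 16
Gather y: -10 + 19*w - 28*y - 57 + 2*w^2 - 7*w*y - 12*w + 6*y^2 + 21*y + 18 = 2*w^2 + 7*w + 6*y^2 + y*(-7*w - 7) - 49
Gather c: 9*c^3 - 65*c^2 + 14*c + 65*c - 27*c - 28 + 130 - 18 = 9*c^3 - 65*c^2 + 52*c + 84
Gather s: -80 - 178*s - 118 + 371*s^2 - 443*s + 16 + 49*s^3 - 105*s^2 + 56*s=49*s^3 + 266*s^2 - 565*s - 182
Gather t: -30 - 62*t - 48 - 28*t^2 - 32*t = -28*t^2 - 94*t - 78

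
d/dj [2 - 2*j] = -2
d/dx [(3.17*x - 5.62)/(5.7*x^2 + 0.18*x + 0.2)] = (-18.069*x^2 + 64.068*x + 1.6456)/(32.49*x^4 + 2.052*x^3 + 2.3124*x^2 + 0.072*x + 0.04)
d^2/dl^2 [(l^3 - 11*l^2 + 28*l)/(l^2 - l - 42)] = 120/(l^3 + 18*l^2 + 108*l + 216)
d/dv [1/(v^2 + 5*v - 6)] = (-2*v - 5)/(v^2 + 5*v - 6)^2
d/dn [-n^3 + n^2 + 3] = n*(2 - 3*n)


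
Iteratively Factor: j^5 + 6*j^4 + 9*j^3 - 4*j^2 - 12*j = (j + 2)*(j^4 + 4*j^3 + j^2 - 6*j) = (j + 2)^2*(j^3 + 2*j^2 - 3*j) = (j + 2)^2*(j + 3)*(j^2 - j) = j*(j + 2)^2*(j + 3)*(j - 1)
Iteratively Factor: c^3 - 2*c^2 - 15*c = (c - 5)*(c^2 + 3*c) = (c - 5)*(c + 3)*(c)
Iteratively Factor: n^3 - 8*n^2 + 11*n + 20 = (n - 5)*(n^2 - 3*n - 4) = (n - 5)*(n - 4)*(n + 1)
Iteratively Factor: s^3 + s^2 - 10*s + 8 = (s - 2)*(s^2 + 3*s - 4) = (s - 2)*(s - 1)*(s + 4)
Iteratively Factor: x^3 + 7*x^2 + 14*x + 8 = (x + 4)*(x^2 + 3*x + 2) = (x + 1)*(x + 4)*(x + 2)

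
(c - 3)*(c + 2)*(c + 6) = c^3 + 5*c^2 - 12*c - 36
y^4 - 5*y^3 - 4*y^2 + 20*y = y*(y - 5)*(y - 2)*(y + 2)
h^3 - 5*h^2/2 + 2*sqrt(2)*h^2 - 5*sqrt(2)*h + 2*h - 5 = (h - 5/2)*(h + sqrt(2))^2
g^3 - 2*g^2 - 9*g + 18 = (g - 3)*(g - 2)*(g + 3)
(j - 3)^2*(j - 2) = j^3 - 8*j^2 + 21*j - 18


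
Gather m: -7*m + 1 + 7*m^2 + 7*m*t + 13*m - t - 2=7*m^2 + m*(7*t + 6) - t - 1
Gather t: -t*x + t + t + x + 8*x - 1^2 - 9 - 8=t*(2 - x) + 9*x - 18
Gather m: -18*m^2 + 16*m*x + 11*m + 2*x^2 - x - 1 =-18*m^2 + m*(16*x + 11) + 2*x^2 - x - 1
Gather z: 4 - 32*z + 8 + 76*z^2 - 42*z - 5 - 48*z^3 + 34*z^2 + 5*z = -48*z^3 + 110*z^2 - 69*z + 7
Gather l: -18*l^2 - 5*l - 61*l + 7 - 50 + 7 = -18*l^2 - 66*l - 36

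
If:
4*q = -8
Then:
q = -2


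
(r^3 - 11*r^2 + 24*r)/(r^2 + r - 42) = r*(r^2 - 11*r + 24)/(r^2 + r - 42)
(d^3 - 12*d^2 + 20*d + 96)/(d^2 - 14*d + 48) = d + 2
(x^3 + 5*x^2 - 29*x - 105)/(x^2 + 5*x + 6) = (x^2 + 2*x - 35)/(x + 2)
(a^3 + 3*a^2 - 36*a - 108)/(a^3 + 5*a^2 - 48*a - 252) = (a^2 - 3*a - 18)/(a^2 - a - 42)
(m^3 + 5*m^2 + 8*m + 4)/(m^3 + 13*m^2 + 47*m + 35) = (m^2 + 4*m + 4)/(m^2 + 12*m + 35)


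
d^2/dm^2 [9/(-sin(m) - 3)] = 9*(sin(m)^2 - 3*sin(m) - 2)/(sin(m) + 3)^3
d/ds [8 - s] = -1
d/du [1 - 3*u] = -3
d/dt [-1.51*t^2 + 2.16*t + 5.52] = 2.16 - 3.02*t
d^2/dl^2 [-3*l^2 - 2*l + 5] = -6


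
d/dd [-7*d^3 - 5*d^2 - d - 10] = -21*d^2 - 10*d - 1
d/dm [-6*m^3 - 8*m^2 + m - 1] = -18*m^2 - 16*m + 1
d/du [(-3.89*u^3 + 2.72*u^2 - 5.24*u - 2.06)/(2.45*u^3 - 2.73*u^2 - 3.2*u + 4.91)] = (3.95569999999999*u^4 + 50.572*u^3 - 65.1679*u^2 + 15.4628*u - 32.3204)/(6.0025*u^6 - 13.377*u^5 - 8.2271*u^4 + 41.531*u^3 - 16.5686*u^2 - 31.424*u + 24.1081)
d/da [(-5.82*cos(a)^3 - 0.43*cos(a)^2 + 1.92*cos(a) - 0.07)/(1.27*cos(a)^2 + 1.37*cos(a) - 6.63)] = (7.3914*cos(a)^4 + 15.9468*cos(a)^3 - 112.7323*cos(a)^2 - 5.8796*cos(a) + 12.6337)*sin(a)/(1.6129*cos(a)^4 + 3.4798*cos(a)^3 - 14.9633*cos(a)^2 - 18.1662*cos(a) + 43.9569)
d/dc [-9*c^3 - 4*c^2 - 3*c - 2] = -27*c^2 - 8*c - 3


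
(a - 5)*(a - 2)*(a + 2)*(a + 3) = a^4 - 2*a^3 - 19*a^2 + 8*a + 60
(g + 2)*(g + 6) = g^2 + 8*g + 12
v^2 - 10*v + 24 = (v - 6)*(v - 4)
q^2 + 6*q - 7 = (q - 1)*(q + 7)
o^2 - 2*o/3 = o*(o - 2/3)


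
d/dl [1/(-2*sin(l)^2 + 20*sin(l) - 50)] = cos(l)/(sin(l) - 5)^3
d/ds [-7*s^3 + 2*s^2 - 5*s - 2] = -21*s^2 + 4*s - 5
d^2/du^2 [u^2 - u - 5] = 2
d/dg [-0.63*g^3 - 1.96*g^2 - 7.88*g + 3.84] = -1.89*g^2 - 3.92*g - 7.88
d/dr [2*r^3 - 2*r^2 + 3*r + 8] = 6*r^2 - 4*r + 3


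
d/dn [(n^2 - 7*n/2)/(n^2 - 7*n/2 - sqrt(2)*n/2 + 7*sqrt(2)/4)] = -sqrt(2)/(2*n^2 - 2*sqrt(2)*n + 1)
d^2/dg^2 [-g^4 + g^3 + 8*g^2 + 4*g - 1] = -12*g^2 + 6*g + 16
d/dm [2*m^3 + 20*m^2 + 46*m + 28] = 6*m^2 + 40*m + 46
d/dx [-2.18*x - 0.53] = -2.18000000000000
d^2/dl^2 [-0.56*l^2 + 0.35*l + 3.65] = -1.12000000000000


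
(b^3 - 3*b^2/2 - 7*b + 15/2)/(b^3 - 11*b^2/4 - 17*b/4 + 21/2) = 2*(2*b^2 + 3*b - 5)/(4*b^2 + b - 14)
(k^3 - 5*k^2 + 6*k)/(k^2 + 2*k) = (k^2 - 5*k + 6)/(k + 2)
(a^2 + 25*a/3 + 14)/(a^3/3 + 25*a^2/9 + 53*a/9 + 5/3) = 3*(3*a^2 + 25*a + 42)/(3*a^3 + 25*a^2 + 53*a + 15)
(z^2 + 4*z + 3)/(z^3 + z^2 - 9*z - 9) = 1/(z - 3)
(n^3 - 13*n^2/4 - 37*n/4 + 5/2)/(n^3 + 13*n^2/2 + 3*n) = (4*n^3 - 13*n^2 - 37*n + 10)/(2*n*(2*n^2 + 13*n + 6))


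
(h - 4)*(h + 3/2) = h^2 - 5*h/2 - 6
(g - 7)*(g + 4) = g^2 - 3*g - 28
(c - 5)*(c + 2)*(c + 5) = c^3 + 2*c^2 - 25*c - 50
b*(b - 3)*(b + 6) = b^3 + 3*b^2 - 18*b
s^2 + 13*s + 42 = (s + 6)*(s + 7)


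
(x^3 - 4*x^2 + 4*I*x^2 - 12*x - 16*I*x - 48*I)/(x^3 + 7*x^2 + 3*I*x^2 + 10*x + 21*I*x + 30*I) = (x^2 + x*(-6 + 4*I) - 24*I)/(x^2 + x*(5 + 3*I) + 15*I)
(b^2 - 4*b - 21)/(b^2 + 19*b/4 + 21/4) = 4*(b - 7)/(4*b + 7)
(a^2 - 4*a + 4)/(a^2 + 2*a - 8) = (a - 2)/(a + 4)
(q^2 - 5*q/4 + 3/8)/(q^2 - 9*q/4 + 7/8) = (4*q - 3)/(4*q - 7)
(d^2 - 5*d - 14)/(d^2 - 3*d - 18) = (-d^2 + 5*d + 14)/(-d^2 + 3*d + 18)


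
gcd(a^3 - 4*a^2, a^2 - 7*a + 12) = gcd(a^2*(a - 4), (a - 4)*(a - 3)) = a - 4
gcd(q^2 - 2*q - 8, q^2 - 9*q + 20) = q - 4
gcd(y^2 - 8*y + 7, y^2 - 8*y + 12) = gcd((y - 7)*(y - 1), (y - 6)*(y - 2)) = 1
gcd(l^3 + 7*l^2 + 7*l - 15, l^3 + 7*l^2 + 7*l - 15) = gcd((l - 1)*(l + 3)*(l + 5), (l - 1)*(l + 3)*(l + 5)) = l^3 + 7*l^2 + 7*l - 15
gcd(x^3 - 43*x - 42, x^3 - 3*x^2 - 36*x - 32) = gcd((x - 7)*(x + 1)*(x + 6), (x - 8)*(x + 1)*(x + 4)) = x + 1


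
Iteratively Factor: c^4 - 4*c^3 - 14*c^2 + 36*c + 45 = (c - 5)*(c^3 + c^2 - 9*c - 9) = (c - 5)*(c + 3)*(c^2 - 2*c - 3) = (c - 5)*(c - 3)*(c + 3)*(c + 1)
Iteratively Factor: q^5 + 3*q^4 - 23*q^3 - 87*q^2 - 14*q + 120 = (q + 2)*(q^4 + q^3 - 25*q^2 - 37*q + 60) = (q + 2)*(q + 4)*(q^3 - 3*q^2 - 13*q + 15) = (q + 2)*(q + 3)*(q + 4)*(q^2 - 6*q + 5) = (q - 5)*(q + 2)*(q + 3)*(q + 4)*(q - 1)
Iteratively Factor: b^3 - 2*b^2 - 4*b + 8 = (b - 2)*(b^2 - 4) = (b - 2)^2*(b + 2)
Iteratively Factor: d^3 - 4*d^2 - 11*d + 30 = (d - 5)*(d^2 + d - 6) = (d - 5)*(d - 2)*(d + 3)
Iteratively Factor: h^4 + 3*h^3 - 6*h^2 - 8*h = (h + 1)*(h^3 + 2*h^2 - 8*h) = h*(h + 1)*(h^2 + 2*h - 8) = h*(h + 1)*(h + 4)*(h - 2)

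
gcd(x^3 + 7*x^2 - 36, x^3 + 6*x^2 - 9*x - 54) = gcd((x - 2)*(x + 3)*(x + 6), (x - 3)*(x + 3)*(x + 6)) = x^2 + 9*x + 18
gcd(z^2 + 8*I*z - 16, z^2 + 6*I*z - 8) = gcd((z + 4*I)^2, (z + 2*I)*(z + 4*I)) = z + 4*I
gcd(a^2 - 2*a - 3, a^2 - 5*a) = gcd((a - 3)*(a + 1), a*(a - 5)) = 1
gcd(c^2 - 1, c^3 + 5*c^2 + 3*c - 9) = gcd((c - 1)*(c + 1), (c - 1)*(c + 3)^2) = c - 1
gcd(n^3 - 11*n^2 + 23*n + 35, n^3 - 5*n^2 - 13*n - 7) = n^2 - 6*n - 7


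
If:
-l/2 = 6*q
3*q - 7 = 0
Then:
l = -28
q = 7/3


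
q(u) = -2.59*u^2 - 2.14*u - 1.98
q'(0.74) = -5.97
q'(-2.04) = 8.43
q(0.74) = -4.98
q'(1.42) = -9.50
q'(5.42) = -30.22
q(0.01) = -2.00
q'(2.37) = -14.42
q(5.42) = -89.66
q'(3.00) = -17.68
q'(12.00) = -64.30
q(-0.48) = -1.55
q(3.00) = -31.71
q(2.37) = -21.60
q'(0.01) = -2.19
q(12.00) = -400.62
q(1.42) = -10.24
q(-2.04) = -8.39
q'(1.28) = -8.77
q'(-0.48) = 0.35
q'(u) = -5.18*u - 2.14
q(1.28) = -8.96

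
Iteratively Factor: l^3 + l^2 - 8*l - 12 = (l - 3)*(l^2 + 4*l + 4) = (l - 3)*(l + 2)*(l + 2)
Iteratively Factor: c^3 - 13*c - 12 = (c + 3)*(c^2 - 3*c - 4) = (c - 4)*(c + 3)*(c + 1)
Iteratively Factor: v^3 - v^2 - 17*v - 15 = (v - 5)*(v^2 + 4*v + 3) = (v - 5)*(v + 1)*(v + 3)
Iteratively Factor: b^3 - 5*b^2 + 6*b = (b)*(b^2 - 5*b + 6) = b*(b - 2)*(b - 3)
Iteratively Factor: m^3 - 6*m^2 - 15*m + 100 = (m - 5)*(m^2 - m - 20) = (m - 5)^2*(m + 4)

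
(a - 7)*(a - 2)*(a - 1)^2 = a^4 - 11*a^3 + 33*a^2 - 37*a + 14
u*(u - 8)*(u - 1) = u^3 - 9*u^2 + 8*u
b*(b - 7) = b^2 - 7*b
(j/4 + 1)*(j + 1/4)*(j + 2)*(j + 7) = j^4/4 + 53*j^3/16 + 213*j^2/16 + 137*j/8 + 7/2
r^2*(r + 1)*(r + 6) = r^4 + 7*r^3 + 6*r^2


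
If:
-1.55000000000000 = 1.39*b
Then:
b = -1.12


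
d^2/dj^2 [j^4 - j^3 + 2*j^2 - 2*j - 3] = 12*j^2 - 6*j + 4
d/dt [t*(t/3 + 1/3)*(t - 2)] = t^2 - 2*t/3 - 2/3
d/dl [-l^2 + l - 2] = 1 - 2*l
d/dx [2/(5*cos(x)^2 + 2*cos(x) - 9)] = 4*(5*cos(x) + 1)*sin(x)/(5*cos(x)^2 + 2*cos(x) - 9)^2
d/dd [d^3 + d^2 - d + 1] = 3*d^2 + 2*d - 1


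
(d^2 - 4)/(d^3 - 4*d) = 1/d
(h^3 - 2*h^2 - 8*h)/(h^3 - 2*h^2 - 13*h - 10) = h*(h - 4)/(h^2 - 4*h - 5)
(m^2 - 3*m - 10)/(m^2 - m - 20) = (m + 2)/(m + 4)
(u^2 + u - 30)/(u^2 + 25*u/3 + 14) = 3*(u - 5)/(3*u + 7)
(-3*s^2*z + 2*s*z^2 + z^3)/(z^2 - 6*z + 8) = z*(-3*s^2 + 2*s*z + z^2)/(z^2 - 6*z + 8)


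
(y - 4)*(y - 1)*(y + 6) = y^3 + y^2 - 26*y + 24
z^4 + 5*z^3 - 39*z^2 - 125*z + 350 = (z - 5)*(z - 2)*(z + 5)*(z + 7)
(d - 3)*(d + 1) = d^2 - 2*d - 3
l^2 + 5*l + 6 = (l + 2)*(l + 3)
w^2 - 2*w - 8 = (w - 4)*(w + 2)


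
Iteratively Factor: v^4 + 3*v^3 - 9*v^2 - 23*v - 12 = (v - 3)*(v^3 + 6*v^2 + 9*v + 4) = (v - 3)*(v + 1)*(v^2 + 5*v + 4) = (v - 3)*(v + 1)*(v + 4)*(v + 1)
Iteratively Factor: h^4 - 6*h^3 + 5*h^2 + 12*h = (h - 3)*(h^3 - 3*h^2 - 4*h) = (h - 3)*(h + 1)*(h^2 - 4*h) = (h - 4)*(h - 3)*(h + 1)*(h)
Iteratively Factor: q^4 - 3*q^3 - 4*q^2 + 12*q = (q - 2)*(q^3 - q^2 - 6*q) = q*(q - 2)*(q^2 - q - 6) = q*(q - 2)*(q + 2)*(q - 3)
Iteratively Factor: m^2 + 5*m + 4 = (m + 1)*(m + 4)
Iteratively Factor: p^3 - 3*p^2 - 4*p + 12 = (p - 2)*(p^2 - p - 6) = (p - 3)*(p - 2)*(p + 2)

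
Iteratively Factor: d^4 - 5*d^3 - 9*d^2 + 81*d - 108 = (d + 4)*(d^3 - 9*d^2 + 27*d - 27) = (d - 3)*(d + 4)*(d^2 - 6*d + 9) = (d - 3)^2*(d + 4)*(d - 3)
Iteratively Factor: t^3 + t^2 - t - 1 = (t - 1)*(t^2 + 2*t + 1) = (t - 1)*(t + 1)*(t + 1)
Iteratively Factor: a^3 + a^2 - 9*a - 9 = (a + 3)*(a^2 - 2*a - 3) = (a - 3)*(a + 3)*(a + 1)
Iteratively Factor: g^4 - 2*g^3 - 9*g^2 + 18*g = (g)*(g^3 - 2*g^2 - 9*g + 18) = g*(g - 3)*(g^2 + g - 6) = g*(g - 3)*(g - 2)*(g + 3)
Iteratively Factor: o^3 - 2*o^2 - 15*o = (o + 3)*(o^2 - 5*o) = o*(o + 3)*(o - 5)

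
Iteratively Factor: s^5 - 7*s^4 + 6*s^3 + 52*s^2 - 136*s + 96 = (s - 2)*(s^4 - 5*s^3 - 4*s^2 + 44*s - 48) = (s - 2)^2*(s^3 - 3*s^2 - 10*s + 24) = (s - 2)^3*(s^2 - s - 12) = (s - 2)^3*(s + 3)*(s - 4)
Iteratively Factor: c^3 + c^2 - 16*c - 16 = (c + 1)*(c^2 - 16) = (c - 4)*(c + 1)*(c + 4)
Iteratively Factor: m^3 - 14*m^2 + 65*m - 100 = (m - 4)*(m^2 - 10*m + 25) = (m - 5)*(m - 4)*(m - 5)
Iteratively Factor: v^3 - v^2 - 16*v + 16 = (v - 1)*(v^2 - 16) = (v - 4)*(v - 1)*(v + 4)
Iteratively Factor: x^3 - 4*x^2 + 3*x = (x - 1)*(x^2 - 3*x) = x*(x - 1)*(x - 3)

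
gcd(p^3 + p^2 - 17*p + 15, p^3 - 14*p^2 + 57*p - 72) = p - 3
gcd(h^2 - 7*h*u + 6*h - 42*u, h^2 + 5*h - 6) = h + 6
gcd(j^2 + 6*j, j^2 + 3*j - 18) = j + 6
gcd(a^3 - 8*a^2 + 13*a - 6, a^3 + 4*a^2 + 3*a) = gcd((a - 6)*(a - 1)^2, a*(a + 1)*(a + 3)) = 1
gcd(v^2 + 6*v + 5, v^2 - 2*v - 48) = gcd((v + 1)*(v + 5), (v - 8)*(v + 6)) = 1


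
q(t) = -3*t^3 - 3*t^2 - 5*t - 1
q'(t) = -9*t^2 - 6*t - 5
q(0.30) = -2.85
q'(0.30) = -7.61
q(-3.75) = 133.77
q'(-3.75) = -109.06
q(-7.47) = 1119.45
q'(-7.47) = -462.39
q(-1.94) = 19.31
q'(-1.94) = -27.23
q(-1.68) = 13.16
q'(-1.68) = -20.32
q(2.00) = -47.00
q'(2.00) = -53.00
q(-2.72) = 50.78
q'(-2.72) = -55.27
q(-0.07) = -0.66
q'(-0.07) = -4.62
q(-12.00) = 4811.00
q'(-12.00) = -1229.00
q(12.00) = -5677.00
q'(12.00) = -1373.00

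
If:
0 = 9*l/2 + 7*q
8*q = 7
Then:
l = -49/36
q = 7/8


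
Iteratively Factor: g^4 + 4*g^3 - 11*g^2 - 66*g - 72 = (g + 3)*(g^3 + g^2 - 14*g - 24) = (g + 3)^2*(g^2 - 2*g - 8) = (g + 2)*(g + 3)^2*(g - 4)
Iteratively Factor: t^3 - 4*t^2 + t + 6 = (t + 1)*(t^2 - 5*t + 6) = (t - 2)*(t + 1)*(t - 3)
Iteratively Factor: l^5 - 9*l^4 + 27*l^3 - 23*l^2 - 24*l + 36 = (l + 1)*(l^4 - 10*l^3 + 37*l^2 - 60*l + 36) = (l - 2)*(l + 1)*(l^3 - 8*l^2 + 21*l - 18) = (l - 2)^2*(l + 1)*(l^2 - 6*l + 9) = (l - 3)*(l - 2)^2*(l + 1)*(l - 3)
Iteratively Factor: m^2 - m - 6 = (m - 3)*(m + 2)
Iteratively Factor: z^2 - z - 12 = (z + 3)*(z - 4)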